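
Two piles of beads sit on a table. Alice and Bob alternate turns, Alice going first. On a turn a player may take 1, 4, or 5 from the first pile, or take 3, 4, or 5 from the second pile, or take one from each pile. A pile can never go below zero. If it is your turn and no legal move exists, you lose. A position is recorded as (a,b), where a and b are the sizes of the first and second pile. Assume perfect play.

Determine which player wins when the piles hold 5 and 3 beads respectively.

Alice wins.

Work bottom-up. With no move the player to move loses. Otherwise the position is W if at least one move leads to an L position for the opponent, and L if every move leads to a W.
No move ever increases a pile, so every position that can arise here has a ≤ 5 and b ≤ 3; it is enough to label the cells with 0 ≤ a ≤ 5 and 0 ≤ b ≤ 3.
Every move lowers a or b (never raises either), so fill the grid row by row in increasing a, and left to right within a row: each cell's successors are then already labelled.
      b=0  b=1  b=2  b=3
a=0:    L    L    L    W
a=1:    W    W    W    W
a=2:    L    L    L    W
a=3:    W    W    W    W
a=4:    W    W    W    L
a=5:    W    W    W    W
Cells with no legal move (terminal, hence L): (0,0), (0,1), (0,2).
The remaining L cells, each justified by listing all of its moves:
(2,0): →(1,0)(W) only, which is W, so L
(2,1): →(1,1)(W), (1,0)(W) — all W, so L
(2,2): →(1,2)(W), (1,1)(W) — all W, so L
(4,3): →(3,3)(W), (0,3)(W), (4,0)(W), (3,2)(W) — all W, so L
Every other cell has at least one move into one of the L cells above, so it is W.
From (5,3) Alice can move to (4,3), reaching an L position.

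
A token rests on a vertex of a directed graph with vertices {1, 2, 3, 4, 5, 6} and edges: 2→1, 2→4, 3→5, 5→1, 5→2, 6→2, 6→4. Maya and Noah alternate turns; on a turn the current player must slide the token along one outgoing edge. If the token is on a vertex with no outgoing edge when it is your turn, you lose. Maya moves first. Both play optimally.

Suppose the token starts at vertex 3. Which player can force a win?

Noah wins.

Build the W/L table. Terminal = L. A non-terminal position is W if it has a move to some L; otherwise it is L.
Every edge goes from a vertex to one that appears earlier in the order 1, 4, 2, 5, 6, 3, so processing vertices in that order labels each vertex after all of its successors.
1: no outgoing edge → L
4: no outgoing edge → L
2: W (go to 4, an L position)
5: W (go to 1, an L position)
6: W (go to 4, an L position)
3: L (sole option 5(W) is W)
The starting position 3 is L: whatever Maya does, the opponent receives a W position.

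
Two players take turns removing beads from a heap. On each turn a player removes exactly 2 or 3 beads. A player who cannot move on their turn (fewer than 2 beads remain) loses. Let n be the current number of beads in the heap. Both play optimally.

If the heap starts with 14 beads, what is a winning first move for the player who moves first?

Remove 3, leaving 11.

Use the standard recursion: the mover loses at a terminal position; elsewhere, the mover wins exactly when some move hands the opponent an L position.
n=0: no move → L
n=1: no move → L
n=2: can move to 0, which is L ⇒ W
n=3: can move to 1, which is L ⇒ W
n=4: can move to 1, which is L ⇒ W
n=5: moves to 3(W), 2(W); every one is W ⇒ L
n=6: moves to 4(W), 3(W); every one is W ⇒ L
n=7: can move to 5, which is L ⇒ W
n=8: can move to 6, which is L ⇒ W
n=9: can move to 6, which is L ⇒ W
n=10: moves to 8(W), 7(W); every one is W ⇒ L
n=11: moves to 9(W), 8(W); every one is W ⇒ L
n=12: can move to 10, which is L ⇒ W
n=13: can move to 11, which is L ⇒ W
n=14: can move to 11, which is L ⇒ W
From 14, the L positions reachable in one move are: 11.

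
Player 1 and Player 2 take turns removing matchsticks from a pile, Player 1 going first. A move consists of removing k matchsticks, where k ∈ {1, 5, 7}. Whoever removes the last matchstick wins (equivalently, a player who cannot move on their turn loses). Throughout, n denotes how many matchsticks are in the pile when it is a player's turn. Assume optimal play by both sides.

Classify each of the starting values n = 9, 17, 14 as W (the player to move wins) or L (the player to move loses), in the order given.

9: W, 17: W, 14: L

Classify positions by backward induction: terminal positions (no move available) are L. From any other position, the mover wins iff some move reaches an L.
n=0: no move → L
n=1: can move to 0, which is L ⇒ W
n=2: the only move is to 1(W), a W ⇒ L
n=3: can move to 2, which is L ⇒ W
n=4: the only move is to 3(W), a W ⇒ L
n=5: can move to 4, which is L ⇒ W
n=6: moves to 5(W), 1(W); every one is W ⇒ L
n=7: can move to 6, which is L ⇒ W
n=8: moves to 7(W), 3(W), 1(W); every one is W ⇒ L
n=9: can move to 8, which is L ⇒ W
n=10: moves to 9(W), 5(W), 3(W); every one is W ⇒ L
n=11: can move to 10, which is L ⇒ W
n=12: moves to 11(W), 7(W), 5(W); every one is W ⇒ L
n=13: can move to 12, which is L ⇒ W
n=14: moves to 13(W), 9(W), 7(W); every one is W ⇒ L
n=15: can move to 14, which is L ⇒ W
n=16: moves to 15(W), 11(W), 9(W); every one is W ⇒ L
n=17: can move to 16, which is L ⇒ W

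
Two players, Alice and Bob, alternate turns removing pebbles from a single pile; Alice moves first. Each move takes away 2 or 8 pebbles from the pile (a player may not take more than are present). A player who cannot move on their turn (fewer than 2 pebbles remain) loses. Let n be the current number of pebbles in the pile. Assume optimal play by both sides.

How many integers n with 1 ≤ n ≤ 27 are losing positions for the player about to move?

11

Work bottom-up. With no move the player to move loses. Otherwise the position is W if at least one move leads to an L position for the opponent, and L if every move leads to a W.
n=0: no move → L
n=1: no move → L
n=2: W (go to 0, an L position)
n=3: W (go to 1, an L position)
n=4: L (sole option 2(W) is W)
n=5: L (sole option 3(W) is W)
n=6: W (go to 4, an L position)
n=7: W (go to 5, an L position)
n=8: W (go to 0, an L position)
n=9: W (go to 1, an L position)
n=10: L (options 8(W), 2(W) are all W)
n=11: L (options 9(W), 3(W) are all W)
n=12: W (go to 10, an L position)
n=13: W (go to 11, an L position)
n=14: L (options 12(W), 6(W) are all W)
n=15: L (options 13(W), 7(W) are all W)
n=16: W (go to 14, an L position)
n=17: W (go to 15, an L position)
n=18: W (go to 10, an L position)
n=19: W (go to 11, an L position)
n=20: L (options 18(W), 12(W) are all W)
n=21: L (options 19(W), 13(W) are all W)
n=22: W (go to 20, an L position)
n=23: W (go to 21, an L position)
n=24: L (options 22(W), 16(W) are all W)
n=25: L (options 23(W), 17(W) are all W)
n=26: W (go to 24, an L position)
n=27: W (go to 25, an L position)
L entries with 1 ≤ n ≤ 27 (n=0 is outside the asked range and is not counted): n = 1, 4, 5, 10, 11, 14, 15, 20, 21, 24, 25; that makes 11.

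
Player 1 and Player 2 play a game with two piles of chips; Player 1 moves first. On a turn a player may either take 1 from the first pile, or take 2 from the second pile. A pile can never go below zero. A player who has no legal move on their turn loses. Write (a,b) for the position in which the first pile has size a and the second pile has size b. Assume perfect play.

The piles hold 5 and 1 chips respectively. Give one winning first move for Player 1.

Move to (4,1).

Build the W/L table. Terminal = L. A non-terminal position is W if it has a move to some L; otherwise it is L.
No move ever increases a pile, so every position that can arise here has a ≤ 5 and b ≤ 1; it is enough to label the cells with 0 ≤ a ≤ 5 and 0 ≤ b ≤ 1.
Every move lowers a or b (never raises either), so fill the grid row by row in increasing a, and left to right within a row: each cell's successors are then already labelled.
      b=0  b=1
a=0:    L    L
a=1:    W    W
a=2:    L    L
a=3:    W    W
a=4:    L    L
a=5:    W    W
Cells with no legal move (terminal, hence L): (0,0), (0,1).
The remaining L cells, each justified by listing all of its moves:
(2,0): the only move is to (1,0)(W), a W ⇒ L
(2,1): the only move is to (1,1)(W), a W ⇒ L
(4,0): the only move is to (3,0)(W), a W ⇒ L
(4,1): the only move is to (3,1)(W), a W ⇒ L
Every other cell has at least one move into one of the L cells above, so it is W.
From (5,1), the L positions reachable in one move are: (4,1).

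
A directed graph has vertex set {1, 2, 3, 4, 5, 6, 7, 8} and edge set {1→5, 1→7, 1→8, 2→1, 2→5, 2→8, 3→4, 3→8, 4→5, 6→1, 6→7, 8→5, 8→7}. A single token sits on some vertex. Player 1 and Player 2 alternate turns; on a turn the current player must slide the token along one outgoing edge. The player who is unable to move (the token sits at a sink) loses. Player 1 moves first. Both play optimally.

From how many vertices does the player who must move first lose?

Use the standard recursion: the mover loses at a terminal position; elsewhere, the mover wins exactly when some move hands the opponent an L position.
Every edge goes from a vertex to one that appears earlier in the order 5, 7, 8, 1, 6, 4, 3, 2, so processing vertices in that order labels each vertex after all of its successors.
5: no outgoing edge → L
7: no outgoing edge → L
8: →7(L), so W
1: →7(L), so W
6: →7(L), so W
4: →5(L), so W
3: →4(W), 8(W) — all W, so L
2: →5(L), so W
The L vertices are 3, 5, 7; that is 3 in all.

3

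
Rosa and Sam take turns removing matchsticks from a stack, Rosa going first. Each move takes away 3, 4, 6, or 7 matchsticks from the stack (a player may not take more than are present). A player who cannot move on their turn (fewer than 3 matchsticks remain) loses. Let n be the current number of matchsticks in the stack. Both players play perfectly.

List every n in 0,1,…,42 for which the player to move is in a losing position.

0, 1, 2, 10, 11, 12, 20, 21, 22, 30, 31, 32, 40, 41, 42

Build the W/L table. Terminal = L. A non-terminal position is W if it has a move to some L; otherwise it is L.
n=0: no move → L
n=1: no move → L
n=2: no move → L
n=3: reaches L-position 0 → W
n=4: reaches L-position 1 → W
n=5: reaches L-position 2 → W
n=6: reaches L-position 2 → W
n=7: reaches L-position 1 → W
n=8: reaches L-position 2 → W
n=9: reaches L-position 2 → W
n=10: only reaches 7(W), 6(W), 4(W), 3(W), all W → L
n=11: only reaches 8(W), 7(W), 5(W), 4(W), all W → L
n=12: only reaches 9(W), 8(W), 6(W), 5(W), all W → L
n=13: reaches L-position 10 → W
n=14: reaches L-position 11 → W
n=15: reaches L-position 12 → W
n=16: reaches L-position 12 → W
n=17: reaches L-position 11 → W
n=18: reaches L-position 12 → W
n=19: reaches L-position 12 → W
n=20: only reaches 17(W), 16(W), 14(W), 13(W), all W → L
n=21: only reaches 18(W), 17(W), 15(W), 14(W), all W → L
n=22: only reaches 19(W), 18(W), 16(W), 15(W), all W → L
n=23: reaches L-position 20 → W
n=24: reaches L-position 21 → W
n=25: reaches L-position 22 → W
n=26: reaches L-position 22 → W
n=27: reaches L-position 21 → W
n=28: reaches L-position 22 → W
n=29: reaches L-position 22 → W
n=30: only reaches 27(W), 26(W), 24(W), 23(W), all W → L
n=31: only reaches 28(W), 27(W), 25(W), 24(W), all W → L
n=32: only reaches 29(W), 28(W), 26(W), 25(W), all W → L
n=33: reaches L-position 30 → W
n=34: reaches L-position 31 → W
n=35: reaches L-position 32 → W
n=36: reaches L-position 32 → W
n=37: reaches L-position 31 → W
n=38: reaches L-position 32 → W
n=39: reaches L-position 32 → W
n=40: only reaches 37(W), 36(W), 34(W), 33(W), all W → L
n=41: only reaches 38(W), 37(W), 35(W), 34(W), all W → L
n=42: only reaches 39(W), 38(W), 36(W), 35(W), all W → L
Reading off the rows marked L gives the requested list; there are 15 such values of n.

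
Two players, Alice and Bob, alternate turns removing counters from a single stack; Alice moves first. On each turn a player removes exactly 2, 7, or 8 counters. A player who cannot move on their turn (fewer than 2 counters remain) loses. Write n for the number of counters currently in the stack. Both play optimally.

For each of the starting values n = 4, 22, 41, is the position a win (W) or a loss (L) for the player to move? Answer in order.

4: L, 22: W, 41: W

Positions with no move are L. A position that does have a move is losing for the player to move precisely when every available move leads to a winning position for the opponent. Fill in the labels:
n=0: no move → L
n=1: no move → L
n=2: reaches L-position 0 → W
n=3: reaches L-position 1 → W
n=4: only reaches 2(W), which is W → L
n=5: only reaches 3(W), which is W → L
n=6: reaches L-position 4 → W
n=7: reaches L-position 5 → W
n=8: reaches L-position 1 → W
n=9: reaches L-position 1 → W
n=10: only reaches 8(W), 3(W), 2(W), all W → L
n=11: reaches L-position 4 → W
n=12: reaches L-position 10 → W
n=13: reaches L-position 5 → W
n=14: only reaches 12(W), 7(W), 6(W), all W → L
n=15: only reaches 13(W), 8(W), 7(W), all W → L
n=16: reaches L-position 14 → W
n=17: reaches L-position 15 → W
n=18: reaches L-position 10 → W
n=19: only reaches 17(W), 12(W), 11(W), all W → L
n=20: only reaches 18(W), 13(W), 12(W), all W → L
n=21: reaches L-position 19 → W
n=22: reaches L-position 20 → W
n=23: reaches L-position 15 → W
n=24: only reaches 22(W), 17(W), 16(W), all W → L
n=25: only reaches 23(W), 18(W), 17(W), all W → L
n=26: reaches L-position 24 → W
n=27: reaches L-position 25 → W
n=28: reaches L-position 20 → W
n=29: only reaches 27(W), 22(W), 21(W), all W → L
n=30: only reaches 28(W), 23(W), 22(W), all W → L
n=31: reaches L-position 29 → W
n=32: reaches L-position 30 → W
n=33: reaches L-position 25 → W
n=34: only reaches 32(W), 27(W), 26(W), all W → L
n=35: only reaches 33(W), 28(W), 27(W), all W → L
n=36: reaches L-position 34 → W
n=37: reaches L-position 35 → W
n=38: reaches L-position 30 → W
n=39: only reaches 37(W), 32(W), 31(W), all W → L
n=40: only reaches 38(W), 33(W), 32(W), all W → L
n=41: reaches L-position 39 → W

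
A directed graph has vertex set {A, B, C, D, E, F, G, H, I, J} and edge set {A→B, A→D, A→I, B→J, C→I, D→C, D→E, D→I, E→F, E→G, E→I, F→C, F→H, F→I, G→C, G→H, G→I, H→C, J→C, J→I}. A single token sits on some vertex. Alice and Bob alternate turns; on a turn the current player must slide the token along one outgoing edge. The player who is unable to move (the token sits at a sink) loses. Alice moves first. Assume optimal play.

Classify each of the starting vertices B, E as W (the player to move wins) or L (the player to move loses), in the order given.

Work bottom-up. With no move the player to move loses. Otherwise the position is W if at least one move leads to an L position for the opponent, and L if every move leads to a W.
Every edge goes from a vertex to one that appears earlier in the order I, C, H, F, G, E, D, J, B, A, so processing vertices in that order labels each vertex after all of its successors.
I: no outgoing edge → L
C: →I(L), so W
H: →C(W) only, which is W, so L
F: →H(L), so W
G: →H(L), so W
E: →I(L), so W
D: →I(L), so W
J: →I(L), so W
B: →J(W) only, which is W, so L
A: →B(L), so W

B: L, E: W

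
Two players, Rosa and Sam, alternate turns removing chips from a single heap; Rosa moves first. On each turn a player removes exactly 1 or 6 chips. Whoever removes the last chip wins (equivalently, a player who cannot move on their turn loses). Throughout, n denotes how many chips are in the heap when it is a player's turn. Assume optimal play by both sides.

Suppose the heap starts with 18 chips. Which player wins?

Positions with no move are L. A position that does have a move is losing for the player to move precisely when every available move leads to a winning position for the opponent. Fill in the labels:
n=0: no move → L
n=1: reaches L-position 0 → W
n=2: only reaches 1(W), which is W → L
n=3: reaches L-position 2 → W
n=4: only reaches 3(W), which is W → L
n=5: reaches L-position 4 → W
n=6: reaches L-position 0 → W
n=7: only reaches 6(W), 1(W), all W → L
n=8: reaches L-position 7 → W
n=9: only reaches 8(W), 3(W), all W → L
n=10: reaches L-position 9 → W
n=11: only reaches 10(W), 5(W), all W → L
n=12: reaches L-position 11 → W
n=13: reaches L-position 7 → W
n=14: only reaches 13(W), 8(W), all W → L
n=15: reaches L-position 14 → W
n=16: only reaches 15(W), 10(W), all W → L
n=17: reaches L-position 16 → W
n=18: only reaches 17(W), 12(W), all W → L
Every move from 18 reaches a W position, so the mover loses.

Sam wins.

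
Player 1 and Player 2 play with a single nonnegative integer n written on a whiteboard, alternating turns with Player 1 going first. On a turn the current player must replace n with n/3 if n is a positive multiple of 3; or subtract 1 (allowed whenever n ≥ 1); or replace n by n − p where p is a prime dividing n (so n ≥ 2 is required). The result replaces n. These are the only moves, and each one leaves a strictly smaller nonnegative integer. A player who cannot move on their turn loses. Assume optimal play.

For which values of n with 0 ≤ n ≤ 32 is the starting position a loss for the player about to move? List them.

0, 4, 8, 14, 18, 22, 25, 27, 32

Label each position W (a win for the player to move) or L (a loss). A position with no legal move is L; any other position is W exactly when some move reaches an L, and L when every move reaches a W.
n=0: no move → L
n=1: can move to 0, which is L ⇒ W
n=2: can move to 0, which is L ⇒ W
n=3: can move to 0, which is L ⇒ W
n=4: moves to 2(W), 3(W); every one is W ⇒ L
n=5: can move to 0, which is L ⇒ W
n=6: can move to 4, which is L ⇒ W
n=7: can move to 0, which is L ⇒ W
n=8: moves to 6(W), 7(W); every one is W ⇒ L
n=9: can move to 8, which is L ⇒ W
n=10: can move to 8, which is L ⇒ W
n=11: can move to 0, which is L ⇒ W
n=12: can move to 4, which is L ⇒ W
n=13: can move to 0, which is L ⇒ W
n=14: moves to 7(W), 12(W), 13(W); every one is W ⇒ L
n=15: can move to 14, which is L ⇒ W
n=16: can move to 14, which is L ⇒ W
n=17: can move to 0, which is L ⇒ W
n=18: moves to 6(W), 15(W), 16(W), 17(W); every one is W ⇒ L
n=19: can move to 0, which is L ⇒ W
n=20: can move to 18, which is L ⇒ W
n=21: can move to 14, which is L ⇒ W
n=22: moves to 11(W), 20(W), 21(W); every one is W ⇒ L
n=23: can move to 0, which is L ⇒ W
n=24: can move to 8, which is L ⇒ W
n=25: moves to 20(W), 24(W); every one is W ⇒ L
n=26: can move to 25, which is L ⇒ W
n=27: moves to 9(W), 24(W), 26(W); every one is W ⇒ L
n=28: can move to 27, which is L ⇒ W
n=29: can move to 0, which is L ⇒ W
n=30: can move to 25, which is L ⇒ W
n=31: can move to 0, which is L ⇒ W
n=32: moves to 30(W), 31(W); every one is W ⇒ L
The losing starting values of n are exactly the entries labelled L in this table (9 of them).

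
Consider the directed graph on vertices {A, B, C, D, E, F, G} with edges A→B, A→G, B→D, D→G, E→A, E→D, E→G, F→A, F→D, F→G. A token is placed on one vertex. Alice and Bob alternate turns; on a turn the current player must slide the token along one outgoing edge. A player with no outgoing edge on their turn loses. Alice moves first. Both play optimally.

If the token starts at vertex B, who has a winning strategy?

Build the W/L table. Terminal = L. A non-terminal position is W if it has a move to some L; otherwise it is L.
Every edge goes from a vertex to one that appears earlier in the order C, G, D, B, A, E, F, so processing vertices in that order labels each vertex after all of its successors.
C: no outgoing edge → L
G: no outgoing edge → L
D: W (go to G, an L position)
B: L (sole option D(W) is W)
A: W (go to B, an L position)
E: W (go to G, an L position)
F: W (go to G, an L position)
Every move from B reaches a W position, so the mover loses.

Bob wins.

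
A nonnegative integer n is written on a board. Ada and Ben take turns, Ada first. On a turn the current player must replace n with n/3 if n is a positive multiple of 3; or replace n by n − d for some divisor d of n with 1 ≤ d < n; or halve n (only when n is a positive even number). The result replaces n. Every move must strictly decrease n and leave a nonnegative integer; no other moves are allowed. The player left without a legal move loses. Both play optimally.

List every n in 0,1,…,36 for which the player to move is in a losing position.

Classify positions by backward induction: terminal positions (no move available) are L. From any other position, the mover wins iff some move reaches an L.
n=0: no move → L
n=1: no move → L
n=2: →1(L), so W
n=3: →1(L), so W
n=4: →2(W), 3(W) — all W, so L
n=5: →4(L), so W
n=6: →4(L), so W
n=7: →6(W) only, which is W, so L
n=8: →4(L), so W
n=9: →3(W), 6(W), 8(W) — all W, so L
n=10: →9(L), so W
n=11: →10(W) only, which is W, so L
n=12: →4(L), so W
n=13: →12(W) only, which is W, so L
n=14: →7(L), so W
n=15: →5(W), 10(W), 12(W), 14(W) — all W, so L
n=16: →15(L), so W
n=17: →16(W) only, which is W, so L
n=18: →9(L), so W
n=19: →18(W) only, which is W, so L
n=20: →15(L), so W
n=21: →7(L), so W
n=22: →11(L), so W
n=23: →22(W) only, which is W, so L
n=24: →23(L), so W
n=25: →20(W), 24(W) — all W, so L
n=26: →13(L), so W
n=27: →9(L), so W
n=28: →14(W), 21(W), 24(W), 26(W), 27(W) — all W, so L
n=29: →28(L), so W
n=30: →15(L), so W
n=31: →30(W) only, which is W, so L
n=32: →28(L), so W
n=33: →11(L), so W
n=34: →17(L), so W
n=35: →28(L), so W
n=36: →12(W), 18(W), 24(W), 27(W), 30(W), 32(W), 33(W), 34(W), 35(W) — all W, so L
Reading off the rows marked L gives the requested list; there are 15 such values of n.

0, 1, 4, 7, 9, 11, 13, 15, 17, 19, 23, 25, 28, 31, 36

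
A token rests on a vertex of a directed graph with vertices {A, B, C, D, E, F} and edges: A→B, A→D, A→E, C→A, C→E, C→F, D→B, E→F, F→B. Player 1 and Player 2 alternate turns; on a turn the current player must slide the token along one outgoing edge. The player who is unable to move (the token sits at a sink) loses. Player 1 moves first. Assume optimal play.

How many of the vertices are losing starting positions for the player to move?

Compute win/loss labels from the base case upward. A position with no move is L. Any other position is W if it can reach an L in one move, else L.
Every edge goes from a vertex to one that appears earlier in the order B, F, D, E, A, C, so processing vertices in that order labels each vertex after all of its successors.
B: no outgoing edge → L
F: W (go to B, an L position)
D: W (go to B, an L position)
E: L (sole option F(W) is W)
A: W (go to E, an L position)
C: W (go to E, an L position)
The L vertices are B, E; that is 2 in all.

2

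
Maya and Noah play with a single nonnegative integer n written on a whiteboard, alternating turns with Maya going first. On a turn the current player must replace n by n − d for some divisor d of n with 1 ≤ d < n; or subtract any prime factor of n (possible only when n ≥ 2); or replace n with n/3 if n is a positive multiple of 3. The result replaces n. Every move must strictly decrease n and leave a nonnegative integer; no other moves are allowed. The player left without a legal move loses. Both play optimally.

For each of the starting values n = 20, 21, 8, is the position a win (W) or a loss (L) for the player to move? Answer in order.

20: L, 21: W, 8: W

Build the W/L table. Terminal = L. A non-terminal position is W if it has a move to some L; otherwise it is L.
n=0: no move → L
n=1: no move → L
n=2: →0(L), so W
n=3: →0(L), so W
n=4: →2(W), 3(W) — all W, so L
n=5: →0(L), so W
n=6: →4(L), so W
n=7: →0(L), so W
n=8: →4(L), so W
n=9: →3(W), 6(W), 8(W) — all W, so L
n=10: →9(L), so W
n=11: →0(L), so W
n=12: →4(L), so W
n=13: →0(L), so W
n=14: →7(W), 12(W), 13(W) — all W, so L
n=15: →14(L), so W
n=16: →14(L), so W
n=17: →0(L), so W
n=18: →9(L), so W
n=19: →0(L), so W
n=20: →10(W), 15(W), 16(W), 18(W), 19(W) — all W, so L
n=21: →14(L), so W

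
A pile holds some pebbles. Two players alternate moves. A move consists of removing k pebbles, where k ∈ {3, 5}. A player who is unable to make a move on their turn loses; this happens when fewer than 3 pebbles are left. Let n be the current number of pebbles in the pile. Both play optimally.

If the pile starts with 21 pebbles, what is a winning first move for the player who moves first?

Classify positions by backward induction: terminal positions (no move available) are L. From any other position, the mover wins iff some move reaches an L.
n=0: no move → L
n=1: no move → L
n=2: no move → L
n=3: →0(L), so W
n=4: →1(L), so W
n=5: →2(L), so W
n=6: →1(L), so W
n=7: →2(L), so W
n=8: →5(W), 3(W) — all W, so L
n=9: →6(W), 4(W) — all W, so L
n=10: →7(W), 5(W) — all W, so L
n=11: →8(L), so W
n=12: →9(L), so W
n=13: →10(L), so W
n=14: →9(L), so W
n=15: →10(L), so W
n=16: →13(W), 11(W) — all W, so L
n=17: →14(W), 12(W) — all W, so L
n=18: →15(W), 13(W) — all W, so L
n=19: →16(L), so W
n=20: →17(L), so W
n=21: →18(L), so W
From 21, the L positions reachable in one move are: 18, 16. Any move reaching one of these is winning.

Remove 3, leaving 18.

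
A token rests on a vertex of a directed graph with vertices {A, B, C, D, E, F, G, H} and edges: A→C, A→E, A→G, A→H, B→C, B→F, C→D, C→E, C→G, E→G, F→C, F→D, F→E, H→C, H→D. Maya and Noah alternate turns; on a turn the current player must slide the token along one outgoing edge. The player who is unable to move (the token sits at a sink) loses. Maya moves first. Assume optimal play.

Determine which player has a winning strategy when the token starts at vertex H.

Maya wins.

Compute win/loss labels from the base case upward. A position with no move is L. Any other position is W if it can reach an L in one move, else L.
Every edge goes from a vertex to one that appears earlier in the order D, G, E, C, F, H, B, A, so processing vertices in that order labels each vertex after all of its successors.
D: no outgoing edge → L
G: no outgoing edge → L
E: can move to G, which is L ⇒ W
C: can move to G, which is L ⇒ W
F: can move to D, which is L ⇒ W
H: can move to D, which is L ⇒ W
B: moves to F(W), C(W); every one is W ⇒ L
A: can move to G, which is L ⇒ W
The starting position H is W: Maya should move to D, handing over an L position.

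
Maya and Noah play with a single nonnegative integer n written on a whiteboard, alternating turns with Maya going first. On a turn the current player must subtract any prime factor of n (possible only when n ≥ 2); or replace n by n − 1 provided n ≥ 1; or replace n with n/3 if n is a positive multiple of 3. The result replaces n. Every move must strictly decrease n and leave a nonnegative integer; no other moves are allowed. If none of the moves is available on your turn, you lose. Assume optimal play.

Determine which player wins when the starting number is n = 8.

Build the W/L table. Terminal = L. A non-terminal position is W if it has a move to some L; otherwise it is L.
n=0: no move → L
n=1: can move to 0, which is L ⇒ W
n=2: can move to 0, which is L ⇒ W
n=3: can move to 0, which is L ⇒ W
n=4: moves to 2(W), 3(W); every one is W ⇒ L
n=5: can move to 0, which is L ⇒ W
n=6: can move to 4, which is L ⇒ W
n=7: can move to 0, which is L ⇒ W
n=8: moves to 6(W), 7(W); every one is W ⇒ L
Every move from 8 reaches a W position, so the mover loses.

Noah wins.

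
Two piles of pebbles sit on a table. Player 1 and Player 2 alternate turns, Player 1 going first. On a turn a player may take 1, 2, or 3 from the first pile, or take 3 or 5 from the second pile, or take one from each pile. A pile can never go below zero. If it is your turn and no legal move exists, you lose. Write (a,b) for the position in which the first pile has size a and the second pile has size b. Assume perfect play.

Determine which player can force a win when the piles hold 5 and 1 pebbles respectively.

Compute win/loss labels from the base case upward. A position with no move is L. Any other position is W if it can reach an L in one move, else L.
No move ever increases a pile, so every position that can arise here has a ≤ 5 and b ≤ 1; it is enough to label the cells with 0 ≤ a ≤ 5 and 0 ≤ b ≤ 1.
Every move lowers a or b (never raises either), so fill the grid row by row in increasing a, and left to right within a row: each cell's successors are then already labelled.
      b=0  b=1
a=0:    L    L
a=1:    W    W
a=2:    W    W
a=3:    W    W
a=4:    L    L
a=5:    W    W
Cells with no legal move (terminal, hence L): (0,0), (0,1).
The remaining L cells, each justified by listing all of its moves:
(4,0): moves to (3,0)(W), (2,0)(W), (1,0)(W); every one is W ⇒ L
(4,1): moves to (3,1)(W), (2,1)(W), (1,1)(W), (3,0)(W); every one is W ⇒ L
Every other cell has at least one move into one of the L cells above, so it is W.
The starting position (5,1) is W: Player 1 should move to (4,1), handing over an L position.

Player 1 wins.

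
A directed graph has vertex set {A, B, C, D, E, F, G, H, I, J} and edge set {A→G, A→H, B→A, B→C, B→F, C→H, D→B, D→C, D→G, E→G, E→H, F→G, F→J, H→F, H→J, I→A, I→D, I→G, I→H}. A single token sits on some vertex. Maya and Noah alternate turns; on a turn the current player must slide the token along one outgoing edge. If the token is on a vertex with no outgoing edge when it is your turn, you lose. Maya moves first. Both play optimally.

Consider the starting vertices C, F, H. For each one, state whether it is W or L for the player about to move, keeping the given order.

C: L, F: W, H: W

Classify positions by backward induction: terminal positions (no move available) are L. From any other position, the mover wins iff some move reaches an L.
Every edge goes from a vertex to one that appears earlier in the order G, J, F, H, C, A, B, D, E, I, so processing vertices in that order labels each vertex after all of its successors.
G: no outgoing edge → L
J: no outgoing edge → L
F: →J(L), so W
H: →J(L), so W
C: →H(W) only, which is W, so L
A: →G(L), so W
B: →C(L), so W
D: →C(L), so W
E: →G(L), so W
I: →G(L), so W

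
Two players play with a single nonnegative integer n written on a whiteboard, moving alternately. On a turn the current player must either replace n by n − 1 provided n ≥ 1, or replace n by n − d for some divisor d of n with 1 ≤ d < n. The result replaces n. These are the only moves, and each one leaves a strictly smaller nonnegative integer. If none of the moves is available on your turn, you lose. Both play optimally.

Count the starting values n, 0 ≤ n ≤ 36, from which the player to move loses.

Use the standard recursion: the mover loses at a terminal position; elsewhere, the mover wins exactly when some move hands the opponent an L position.
n=0: no move → L
n=1: can move to 0, which is L ⇒ W
n=2: the only move is to 1(W), a W ⇒ L
n=3: can move to 2, which is L ⇒ W
n=4: can move to 2, which is L ⇒ W
n=5: the only move is to 4(W), a W ⇒ L
n=6: can move to 5, which is L ⇒ W
n=7: the only move is to 6(W), a W ⇒ L
n=8: can move to 7, which is L ⇒ W
n=9: moves to 6(W), 8(W); every one is W ⇒ L
n=10: can move to 5, which is L ⇒ W
n=11: the only move is to 10(W), a W ⇒ L
n=12: can move to 9, which is L ⇒ W
n=13: the only move is to 12(W), a W ⇒ L
n=14: can move to 7, which is L ⇒ W
n=15: moves to 10(W), 12(W), 14(W); every one is W ⇒ L
n=16: can move to 15, which is L ⇒ W
n=17: the only move is to 16(W), a W ⇒ L
n=18: can move to 9, which is L ⇒ W
n=19: the only move is to 18(W), a W ⇒ L
n=20: can move to 15, which is L ⇒ W
n=21: moves to 14(W), 18(W), 20(W); every one is W ⇒ L
n=22: can move to 11, which is L ⇒ W
n=23: the only move is to 22(W), a W ⇒ L
n=24: can move to 21, which is L ⇒ W
n=25: moves to 20(W), 24(W); every one is W ⇒ L
n=26: can move to 13, which is L ⇒ W
n=27: moves to 18(W), 24(W), 26(W); every one is W ⇒ L
n=28: can move to 21, which is L ⇒ W
n=29: the only move is to 28(W), a W ⇒ L
n=30: can move to 15, which is L ⇒ W
n=31: the only move is to 30(W), a W ⇒ L
n=32: can move to 31, which is L ⇒ W
n=33: moves to 22(W), 30(W), 32(W); every one is W ⇒ L
n=34: can move to 17, which is L ⇒ W
n=35: moves to 28(W), 30(W), 34(W); every one is W ⇒ L
n=36: can move to 27, which is L ⇒ W
L entries with 0 ≤ n ≤ 36: n = 0, 2, 5, 7, 9, 11, 13, 15, 17, 19, 21, 23, 25, 27, 29, 31, 33, 35; that makes 18.

18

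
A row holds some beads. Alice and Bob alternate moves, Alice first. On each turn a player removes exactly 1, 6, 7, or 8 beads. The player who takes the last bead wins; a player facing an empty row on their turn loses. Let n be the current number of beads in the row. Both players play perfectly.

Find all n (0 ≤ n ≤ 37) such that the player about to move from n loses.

Label each position W (a win for the player to move) or L (a loss). A position with no legal move is L; any other position is W exactly when some move reaches an L, and L when every move reaches a W.
n=0: no move → L
n=1: reaches L-position 0 → W
n=2: only reaches 1(W), which is W → L
n=3: reaches L-position 2 → W
n=4: only reaches 3(W), which is W → L
n=5: reaches L-position 4 → W
n=6: reaches L-position 0 → W
n=7: reaches L-position 0 → W
n=8: reaches L-position 2 → W
n=9: reaches L-position 2 → W
n=10: reaches L-position 4 → W
n=11: reaches L-position 4 → W
n=12: reaches L-position 4 → W
n=13: only reaches 12(W), 7(W), 6(W), 5(W), all W → L
n=14: reaches L-position 13 → W
n=15: only reaches 14(W), 9(W), 8(W), 7(W), all W → L
n=16: reaches L-position 15 → W
n=17: only reaches 16(W), 11(W), 10(W), 9(W), all W → L
n=18: reaches L-position 17 → W
n=19: reaches L-position 13 → W
n=20: reaches L-position 13 → W
n=21: reaches L-position 15 → W
n=22: reaches L-position 15 → W
n=23: reaches L-position 17 → W
n=24: reaches L-position 17 → W
n=25: reaches L-position 17 → W
n=26: only reaches 25(W), 20(W), 19(W), 18(W), all W → L
n=27: reaches L-position 26 → W
n=28: only reaches 27(W), 22(W), 21(W), 20(W), all W → L
n=29: reaches L-position 28 → W
n=30: only reaches 29(W), 24(W), 23(W), 22(W), all W → L
n=31: reaches L-position 30 → W
n=32: reaches L-position 26 → W
n=33: reaches L-position 26 → W
n=34: reaches L-position 28 → W
n=35: reaches L-position 28 → W
n=36: reaches L-position 30 → W
n=37: reaches L-position 30 → W
The losing starting values of n are exactly the entries labelled L in this table (9 of them).

0, 2, 4, 13, 15, 17, 26, 28, 30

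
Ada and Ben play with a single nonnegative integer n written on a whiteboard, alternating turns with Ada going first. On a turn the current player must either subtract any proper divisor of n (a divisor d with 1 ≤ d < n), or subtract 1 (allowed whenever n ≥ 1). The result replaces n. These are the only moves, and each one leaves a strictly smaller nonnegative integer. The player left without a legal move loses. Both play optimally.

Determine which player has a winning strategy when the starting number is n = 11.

Ben wins.

Work bottom-up. With no move the player to move loses. Otherwise the position is W if at least one move leads to an L position for the opponent, and L if every move leads to a W.
n=0: no move → L
n=1: W (go to 0, an L position)
n=2: L (sole option 1(W) is W)
n=3: W (go to 2, an L position)
n=4: W (go to 2, an L position)
n=5: L (sole option 4(W) is W)
n=6: W (go to 5, an L position)
n=7: L (sole option 6(W) is W)
n=8: W (go to 7, an L position)
n=9: L (options 6(W), 8(W) are all W)
n=10: W (go to 5, an L position)
n=11: L (sole option 10(W) is W)
Every move from 11 reaches a W position, so the mover loses.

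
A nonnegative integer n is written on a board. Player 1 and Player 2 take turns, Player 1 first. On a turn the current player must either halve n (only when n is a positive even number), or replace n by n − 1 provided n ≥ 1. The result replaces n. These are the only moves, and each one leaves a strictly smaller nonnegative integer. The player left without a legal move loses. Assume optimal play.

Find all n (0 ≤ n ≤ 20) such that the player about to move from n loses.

Build the W/L table. Terminal = L. A non-terminal position is W if it has a move to some L; otherwise it is L.
n=0: no move → L
n=1: →0(L), so W
n=2: →1(W) only, which is W, so L
n=3: →2(L), so W
n=4: →2(L), so W
n=5: →4(W) only, which is W, so L
n=6: →5(L), so W
n=7: →6(W) only, which is W, so L
n=8: →7(L), so W
n=9: →8(W) only, which is W, so L
n=10: →5(L), so W
n=11: →10(W) only, which is W, so L
n=12: →11(L), so W
n=13: →12(W) only, which is W, so L
n=14: →7(L), so W
n=15: →14(W) only, which is W, so L
n=16: →15(L), so W
n=17: →16(W) only, which is W, so L
n=18: →9(L), so W
n=19: →18(W) only, which is W, so L
n=20: →19(L), so W
Reading off the rows marked L gives the requested list; there are 10 such values of n.

0, 2, 5, 7, 9, 11, 13, 15, 17, 19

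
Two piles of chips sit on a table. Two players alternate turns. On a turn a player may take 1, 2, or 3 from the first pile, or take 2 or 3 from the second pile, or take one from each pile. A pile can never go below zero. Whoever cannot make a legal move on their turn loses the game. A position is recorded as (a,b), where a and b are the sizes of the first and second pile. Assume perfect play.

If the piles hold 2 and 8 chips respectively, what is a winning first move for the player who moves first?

Move to (1,8).

Compute win/loss labels from the base case upward. A position with no move is L. Any other position is W if it can reach an L in one move, else L.
No move ever increases a pile, so every position that can arise here has a ≤ 2 and b ≤ 8; it is enough to label the cells with 0 ≤ a ≤ 2 and 0 ≤ b ≤ 8.
Every move lowers a or b (never raises either), so fill the grid row by row in increasing a, and left to right within a row: each cell's successors are then already labelled.
      b=0  b=1  b=2  b=3  b=4  b=5  b=6  b=7  b=8
a=0:    L    L    W    W    W    L    L    W    W
a=1:    W    W    W    L    L    W    W    W    L
a=2:    W    W    L    W    W    W    W    L    W
Cells with no legal move (terminal, hence L): (0,0), (0,1).
The remaining L cells, each justified by listing all of its moves:
(0,5): L (options (0,3)(W), (0,2)(W) are all W)
(0,6): L (options (0,4)(W), (0,3)(W) are all W)
(1,3): L (options (0,3)(W), (1,1)(W), (1,0)(W), (0,2)(W) are all W)
(1,4): L (options (0,4)(W), (1,2)(W), (1,1)(W), (0,3)(W) are all W)
(1,8): L (options (0,8)(W), (1,6)(W), (1,5)(W), (0,7)(W) are all W)
(2,2): L (options (1,2)(W), (0,2)(W), (2,0)(W), (1,1)(W) are all W)
(2,7): L (options (1,7)(W), (0,7)(W), (2,5)(W), (2,4)(W), (1,6)(W) are all W)
Every other cell has at least one move into one of the L cells above, so it is W.
From (2,8), the L positions reachable in one move are: (1,8).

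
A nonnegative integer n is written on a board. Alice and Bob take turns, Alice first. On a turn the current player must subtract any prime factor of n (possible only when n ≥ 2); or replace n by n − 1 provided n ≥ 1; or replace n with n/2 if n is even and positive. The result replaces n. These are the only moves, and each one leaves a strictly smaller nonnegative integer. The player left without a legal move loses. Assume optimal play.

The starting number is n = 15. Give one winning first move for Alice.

Compute win/loss labels from the base case upward. A position with no move is L. Any other position is W if it can reach an L in one move, else L.
n=0: no move → L
n=1: W (go to 0, an L position)
n=2: W (go to 0, an L position)
n=3: W (go to 0, an L position)
n=4: L (options 2(W), 3(W) are all W)
n=5: W (go to 0, an L position)
n=6: W (go to 4, an L position)
n=7: W (go to 0, an L position)
n=8: W (go to 4, an L position)
n=9: L (options 6(W), 8(W) are all W)
n=10: W (go to 9, an L position)
n=11: W (go to 0, an L position)
n=12: W (go to 9, an L position)
n=13: W (go to 0, an L position)
n=14: L (options 7(W), 12(W), 13(W) are all W)
n=15: W (go to 14, an L position)
From 15, the L positions reachable in one move are: 14.

Move to 14.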